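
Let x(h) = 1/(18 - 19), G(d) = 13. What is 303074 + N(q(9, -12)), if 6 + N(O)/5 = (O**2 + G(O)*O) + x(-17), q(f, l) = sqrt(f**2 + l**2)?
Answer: 305139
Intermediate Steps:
x(h) = -1 (x(h) = 1/(-1) = -1)
N(O) = -35 + 5*O**2 + 65*O (N(O) = -30 + 5*((O**2 + 13*O) - 1) = -30 + 5*(-1 + O**2 + 13*O) = -30 + (-5 + 5*O**2 + 65*O) = -35 + 5*O**2 + 65*O)
303074 + N(q(9, -12)) = 303074 + (-35 + 5*(sqrt(9**2 + (-12)**2))**2 + 65*sqrt(9**2 + (-12)**2)) = 303074 + (-35 + 5*(sqrt(81 + 144))**2 + 65*sqrt(81 + 144)) = 303074 + (-35 + 5*(sqrt(225))**2 + 65*sqrt(225)) = 303074 + (-35 + 5*15**2 + 65*15) = 303074 + (-35 + 5*225 + 975) = 303074 + (-35 + 1125 + 975) = 303074 + 2065 = 305139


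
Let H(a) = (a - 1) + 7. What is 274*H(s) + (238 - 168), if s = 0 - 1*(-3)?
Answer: 2536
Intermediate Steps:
s = 3 (s = 0 + 3 = 3)
H(a) = 6 + a (H(a) = (-1 + a) + 7 = 6 + a)
274*H(s) + (238 - 168) = 274*(6 + 3) + (238 - 168) = 274*9 + 70 = 2466 + 70 = 2536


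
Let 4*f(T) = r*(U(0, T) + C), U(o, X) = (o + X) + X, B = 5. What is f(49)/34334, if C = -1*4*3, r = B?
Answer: 215/68668 ≈ 0.0031310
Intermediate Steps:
U(o, X) = o + 2*X (U(o, X) = (X + o) + X = o + 2*X)
r = 5
C = -12 (C = -4*3 = -12)
f(T) = -15 + 5*T/2 (f(T) = (5*((0 + 2*T) - 12))/4 = (5*(2*T - 12))/4 = (5*(-12 + 2*T))/4 = (-60 + 10*T)/4 = -15 + 5*T/2)
f(49)/34334 = (-15 + (5/2)*49)/34334 = (-15 + 245/2)*(1/34334) = (215/2)*(1/34334) = 215/68668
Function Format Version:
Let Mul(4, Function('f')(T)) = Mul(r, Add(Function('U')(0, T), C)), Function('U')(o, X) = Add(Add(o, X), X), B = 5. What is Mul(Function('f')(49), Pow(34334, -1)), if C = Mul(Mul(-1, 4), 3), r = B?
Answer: Rational(215, 68668) ≈ 0.0031310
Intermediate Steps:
Function('U')(o, X) = Add(o, Mul(2, X)) (Function('U')(o, X) = Add(Add(X, o), X) = Add(o, Mul(2, X)))
r = 5
C = -12 (C = Mul(-4, 3) = -12)
Function('f')(T) = Add(-15, Mul(Rational(5, 2), T)) (Function('f')(T) = Mul(Rational(1, 4), Mul(5, Add(Add(0, Mul(2, T)), -12))) = Mul(Rational(1, 4), Mul(5, Add(Mul(2, T), -12))) = Mul(Rational(1, 4), Mul(5, Add(-12, Mul(2, T)))) = Mul(Rational(1, 4), Add(-60, Mul(10, T))) = Add(-15, Mul(Rational(5, 2), T)))
Mul(Function('f')(49), Pow(34334, -1)) = Mul(Add(-15, Mul(Rational(5, 2), 49)), Pow(34334, -1)) = Mul(Add(-15, Rational(245, 2)), Rational(1, 34334)) = Mul(Rational(215, 2), Rational(1, 34334)) = Rational(215, 68668)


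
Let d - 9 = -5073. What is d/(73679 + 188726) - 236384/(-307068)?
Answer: 15118337792/20144044635 ≈ 0.75051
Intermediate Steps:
d = -5064 (d = 9 - 5073 = -5064)
d/(73679 + 188726) - 236384/(-307068) = -5064/(73679 + 188726) - 236384/(-307068) = -5064/262405 - 236384*(-1/307068) = -5064*1/262405 + 59096/76767 = -5064/262405 + 59096/76767 = 15118337792/20144044635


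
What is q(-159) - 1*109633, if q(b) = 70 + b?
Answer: -109722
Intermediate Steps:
q(-159) - 1*109633 = (70 - 159) - 1*109633 = -89 - 109633 = -109722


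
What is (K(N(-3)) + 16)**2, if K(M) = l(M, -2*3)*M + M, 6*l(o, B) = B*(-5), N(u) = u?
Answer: 4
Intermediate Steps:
l(o, B) = -5*B/6 (l(o, B) = (B*(-5))/6 = (-5*B)/6 = -5*B/6)
K(M) = 6*M (K(M) = (-(-5)*3/3)*M + M = (-5/6*(-6))*M + M = 5*M + M = 6*M)
(K(N(-3)) + 16)**2 = (6*(-3) + 16)**2 = (-18 + 16)**2 = (-2)**2 = 4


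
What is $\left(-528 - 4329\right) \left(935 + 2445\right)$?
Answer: $-16416660$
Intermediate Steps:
$\left(-528 - 4329\right) \left(935 + 2445\right) = \left(-4857\right) 3380 = -16416660$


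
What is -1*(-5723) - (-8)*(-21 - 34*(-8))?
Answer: 7731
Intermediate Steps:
-1*(-5723) - (-8)*(-21 - 34*(-8)) = 5723 - (-8)*(-21 + 272) = 5723 - (-8)*251 = 5723 - 1*(-2008) = 5723 + 2008 = 7731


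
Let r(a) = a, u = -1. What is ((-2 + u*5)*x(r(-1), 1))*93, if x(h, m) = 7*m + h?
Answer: -3906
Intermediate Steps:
x(h, m) = h + 7*m
((-2 + u*5)*x(r(-1), 1))*93 = ((-2 - 1*5)*(-1 + 7*1))*93 = ((-2 - 5)*(-1 + 7))*93 = -7*6*93 = -42*93 = -3906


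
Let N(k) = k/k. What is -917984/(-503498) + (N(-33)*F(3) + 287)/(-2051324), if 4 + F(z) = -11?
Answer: 235368207420/129104691419 ≈ 1.8231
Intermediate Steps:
F(z) = -15 (F(z) = -4 - 11 = -15)
N(k) = 1
-917984/(-503498) + (N(-33)*F(3) + 287)/(-2051324) = -917984/(-503498) + (1*(-15) + 287)/(-2051324) = -917984*(-1/503498) + (-15 + 287)*(-1/2051324) = 458992/251749 + 272*(-1/2051324) = 458992/251749 - 68/512831 = 235368207420/129104691419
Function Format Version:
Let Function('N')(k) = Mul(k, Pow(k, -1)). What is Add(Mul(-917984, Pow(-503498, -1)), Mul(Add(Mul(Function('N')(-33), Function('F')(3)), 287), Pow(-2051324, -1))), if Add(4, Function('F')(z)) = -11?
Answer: Rational(235368207420, 129104691419) ≈ 1.8231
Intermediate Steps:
Function('F')(z) = -15 (Function('F')(z) = Add(-4, -11) = -15)
Function('N')(k) = 1
Add(Mul(-917984, Pow(-503498, -1)), Mul(Add(Mul(Function('N')(-33), Function('F')(3)), 287), Pow(-2051324, -1))) = Add(Mul(-917984, Pow(-503498, -1)), Mul(Add(Mul(1, -15), 287), Pow(-2051324, -1))) = Add(Mul(-917984, Rational(-1, 503498)), Mul(Add(-15, 287), Rational(-1, 2051324))) = Add(Rational(458992, 251749), Mul(272, Rational(-1, 2051324))) = Add(Rational(458992, 251749), Rational(-68, 512831)) = Rational(235368207420, 129104691419)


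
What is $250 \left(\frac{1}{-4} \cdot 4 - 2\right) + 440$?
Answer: $-310$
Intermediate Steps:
$250 \left(\frac{1}{-4} \cdot 4 - 2\right) + 440 = 250 \left(\left(- \frac{1}{4}\right) 4 - 2\right) + 440 = 250 \left(-1 - 2\right) + 440 = 250 \left(-3\right) + 440 = -750 + 440 = -310$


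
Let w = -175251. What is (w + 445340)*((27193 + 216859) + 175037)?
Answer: 113191328921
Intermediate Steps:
(w + 445340)*((27193 + 216859) + 175037) = (-175251 + 445340)*((27193 + 216859) + 175037) = 270089*(244052 + 175037) = 270089*419089 = 113191328921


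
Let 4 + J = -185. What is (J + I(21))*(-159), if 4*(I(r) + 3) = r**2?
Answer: 51993/4 ≈ 12998.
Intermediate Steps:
J = -189 (J = -4 - 185 = -189)
I(r) = -3 + r**2/4
(J + I(21))*(-159) = (-189 + (-3 + (1/4)*21**2))*(-159) = (-189 + (-3 + (1/4)*441))*(-159) = (-189 + (-3 + 441/4))*(-159) = (-189 + 429/4)*(-159) = -327/4*(-159) = 51993/4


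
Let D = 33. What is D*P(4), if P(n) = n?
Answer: 132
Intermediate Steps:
D*P(4) = 33*4 = 132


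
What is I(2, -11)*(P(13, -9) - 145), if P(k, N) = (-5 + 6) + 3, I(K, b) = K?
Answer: -282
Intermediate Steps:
P(k, N) = 4 (P(k, N) = 1 + 3 = 4)
I(2, -11)*(P(13, -9) - 145) = 2*(4 - 145) = 2*(-141) = -282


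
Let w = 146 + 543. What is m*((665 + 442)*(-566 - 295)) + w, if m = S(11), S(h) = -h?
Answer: 10485086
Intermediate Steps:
w = 689
m = -11 (m = -1*11 = -11)
m*((665 + 442)*(-566 - 295)) + w = -11*(665 + 442)*(-566 - 295) + 689 = -12177*(-861) + 689 = -11*(-953127) + 689 = 10484397 + 689 = 10485086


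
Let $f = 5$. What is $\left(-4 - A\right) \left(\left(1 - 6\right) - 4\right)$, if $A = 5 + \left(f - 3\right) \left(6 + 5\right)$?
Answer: $279$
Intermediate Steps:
$A = 27$ ($A = 5 + \left(5 - 3\right) \left(6 + 5\right) = 5 + 2 \cdot 11 = 5 + 22 = 27$)
$\left(-4 - A\right) \left(\left(1 - 6\right) - 4\right) = \left(-4 - 27\right) \left(\left(1 - 6\right) - 4\right) = \left(-4 - 27\right) \left(-5 - 4\right) = \left(-31\right) \left(-9\right) = 279$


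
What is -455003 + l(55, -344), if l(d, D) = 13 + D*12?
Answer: -459118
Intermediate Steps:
l(d, D) = 13 + 12*D
-455003 + l(55, -344) = -455003 + (13 + 12*(-344)) = -455003 + (13 - 4128) = -455003 - 4115 = -459118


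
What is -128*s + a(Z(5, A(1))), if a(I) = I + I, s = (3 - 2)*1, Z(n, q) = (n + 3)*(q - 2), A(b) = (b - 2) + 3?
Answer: -128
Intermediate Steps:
A(b) = 1 + b (A(b) = (-2 + b) + 3 = 1 + b)
Z(n, q) = (-2 + q)*(3 + n) (Z(n, q) = (3 + n)*(-2 + q) = (-2 + q)*(3 + n))
s = 1 (s = 1*1 = 1)
a(I) = 2*I
-128*s + a(Z(5, A(1))) = -128*1 + 2*(-6 - 2*5 + 3*(1 + 1) + 5*(1 + 1)) = -128 + 2*(-6 - 10 + 3*2 + 5*2) = -128 + 2*(-6 - 10 + 6 + 10) = -128 + 2*0 = -128 + 0 = -128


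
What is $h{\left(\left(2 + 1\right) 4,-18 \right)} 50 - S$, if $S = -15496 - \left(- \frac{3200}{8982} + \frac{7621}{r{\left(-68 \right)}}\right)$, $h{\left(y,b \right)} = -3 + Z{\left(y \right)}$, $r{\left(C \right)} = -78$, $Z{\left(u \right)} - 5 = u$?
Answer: $\frac{1879691899}{116766} \approx 16098.0$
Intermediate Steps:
$Z{\left(u \right)} = 5 + u$
$h{\left(y,b \right)} = 2 + y$ ($h{\left(y,b \right)} = -3 + \left(5 + y\right) = 2 + y$)
$S = - \frac{1797955699}{116766}$ ($S = -15496 - \left(- \frac{3200}{8982} + \frac{7621}{-78}\right) = -15496 - \left(\left(-3200\right) \frac{1}{8982} + 7621 \left(- \frac{1}{78}\right)\right) = -15496 - \left(- \frac{1600}{4491} - \frac{7621}{78}\right) = -15496 - - \frac{11450237}{116766} = -15496 + \frac{11450237}{116766} = - \frac{1797955699}{116766} \approx -15398.0$)
$h{\left(\left(2 + 1\right) 4,-18 \right)} 50 - S = \left(2 + \left(2 + 1\right) 4\right) 50 - - \frac{1797955699}{116766} = \left(2 + 3 \cdot 4\right) 50 + \frac{1797955699}{116766} = \left(2 + 12\right) 50 + \frac{1797955699}{116766} = 14 \cdot 50 + \frac{1797955699}{116766} = 700 + \frac{1797955699}{116766} = \frac{1879691899}{116766}$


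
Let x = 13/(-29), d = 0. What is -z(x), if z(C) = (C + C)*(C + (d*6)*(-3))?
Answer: -338/841 ≈ -0.40190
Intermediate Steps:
x = -13/29 (x = 13*(-1/29) = -13/29 ≈ -0.44828)
z(C) = 2*C**2 (z(C) = (C + C)*(C + (0*6)*(-3)) = (2*C)*(C + 0*(-3)) = (2*C)*(C + 0) = (2*C)*C = 2*C**2)
-z(x) = -2*(-13/29)**2 = -2*169/841 = -1*338/841 = -338/841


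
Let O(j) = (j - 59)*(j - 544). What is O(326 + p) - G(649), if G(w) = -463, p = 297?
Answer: 45019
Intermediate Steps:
O(j) = (-544 + j)*(-59 + j) (O(j) = (-59 + j)*(-544 + j) = (-544 + j)*(-59 + j))
O(326 + p) - G(649) = (32096 + (326 + 297)² - 603*(326 + 297)) - 1*(-463) = (32096 + 623² - 603*623) + 463 = (32096 + 388129 - 375669) + 463 = 44556 + 463 = 45019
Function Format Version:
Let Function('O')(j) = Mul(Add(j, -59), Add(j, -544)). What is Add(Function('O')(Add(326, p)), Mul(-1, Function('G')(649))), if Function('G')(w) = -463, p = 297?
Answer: 45019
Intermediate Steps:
Function('O')(j) = Mul(Add(-544, j), Add(-59, j)) (Function('O')(j) = Mul(Add(-59, j), Add(-544, j)) = Mul(Add(-544, j), Add(-59, j)))
Add(Function('O')(Add(326, p)), Mul(-1, Function('G')(649))) = Add(Add(32096, Pow(Add(326, 297), 2), Mul(-603, Add(326, 297))), Mul(-1, -463)) = Add(Add(32096, Pow(623, 2), Mul(-603, 623)), 463) = Add(Add(32096, 388129, -375669), 463) = Add(44556, 463) = 45019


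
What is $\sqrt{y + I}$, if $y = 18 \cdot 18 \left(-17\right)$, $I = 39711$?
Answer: $\sqrt{34203} \approx 184.94$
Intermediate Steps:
$y = -5508$ ($y = 324 \left(-17\right) = -5508$)
$\sqrt{y + I} = \sqrt{-5508 + 39711} = \sqrt{34203}$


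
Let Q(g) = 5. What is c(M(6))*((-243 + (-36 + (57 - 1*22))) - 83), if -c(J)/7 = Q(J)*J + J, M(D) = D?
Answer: 82404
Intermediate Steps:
c(J) = -42*J (c(J) = -7*(5*J + J) = -42*J)
c(M(6))*((-243 + (-36 + (57 - 1*22))) - 83) = (-42*6)*((-243 + (-36 + (57 - 1*22))) - 83) = -252*((-243 + (-36 + (57 - 22))) - 83) = -252*((-243 + (-36 + 35)) - 83) = -252*((-243 - 1) - 83) = -252*(-244 - 83) = -252*(-327) = 82404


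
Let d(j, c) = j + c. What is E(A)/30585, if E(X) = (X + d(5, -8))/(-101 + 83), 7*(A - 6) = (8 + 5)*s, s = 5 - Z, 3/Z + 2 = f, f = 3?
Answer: -47/3853710 ≈ -1.2196e-5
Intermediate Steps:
Z = 3 (Z = 3/(-2 + 3) = 3/1 = 3*1 = 3)
s = 2 (s = 5 - 1*3 = 5 - 3 = 2)
A = 68/7 (A = 6 + ((8 + 5)*2)/7 = 6 + (13*2)/7 = 6 + (1/7)*26 = 6 + 26/7 = 68/7 ≈ 9.7143)
d(j, c) = c + j
E(X) = 1/6 - X/18 (E(X) = (X + (-8 + 5))/(-101 + 83) = (X - 3)/(-18) = (-3 + X)*(-1/18) = 1/6 - X/18)
E(A)/30585 = (1/6 - 1/18*68/7)/30585 = (1/6 - 34/63)*(1/30585) = -47/126*1/30585 = -47/3853710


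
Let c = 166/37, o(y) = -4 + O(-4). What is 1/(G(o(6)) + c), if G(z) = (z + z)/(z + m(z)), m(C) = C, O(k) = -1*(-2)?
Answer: 37/203 ≈ 0.18227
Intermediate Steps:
O(k) = 2
o(y) = -2 (o(y) = -4 + 2 = -2)
c = 166/37 (c = 166*(1/37) = 166/37 ≈ 4.4865)
G(z) = 1 (G(z) = (z + z)/(z + z) = (2*z)/((2*z)) = (2*z)*(1/(2*z)) = 1)
1/(G(o(6)) + c) = 1/(1 + 166/37) = 1/(203/37) = 37/203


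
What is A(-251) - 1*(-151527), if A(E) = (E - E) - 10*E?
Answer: 154037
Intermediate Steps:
A(E) = -10*E (A(E) = 0 - 10*E = -10*E)
A(-251) - 1*(-151527) = -10*(-251) - 1*(-151527) = 2510 + 151527 = 154037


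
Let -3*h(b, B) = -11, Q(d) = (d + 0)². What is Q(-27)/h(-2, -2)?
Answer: 2187/11 ≈ 198.82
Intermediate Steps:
Q(d) = d²
h(b, B) = 11/3 (h(b, B) = -⅓*(-11) = 11/3)
Q(-27)/h(-2, -2) = (-27)²/(11/3) = 729*(3/11) = 2187/11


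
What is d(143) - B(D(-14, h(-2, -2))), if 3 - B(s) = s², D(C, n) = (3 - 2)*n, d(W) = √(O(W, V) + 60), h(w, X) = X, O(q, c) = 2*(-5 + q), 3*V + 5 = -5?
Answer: 1 + 4*√21 ≈ 19.330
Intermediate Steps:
V = -10/3 (V = -5/3 + (⅓)*(-5) = -5/3 - 5/3 = -10/3 ≈ -3.3333)
O(q, c) = -10 + 2*q
d(W) = √(50 + 2*W) (d(W) = √((-10 + 2*W) + 60) = √(50 + 2*W))
D(C, n) = n (D(C, n) = 1*n = n)
B(s) = 3 - s²
d(143) - B(D(-14, h(-2, -2))) = √(50 + 2*143) - (3 - 1*(-2)²) = √(50 + 286) - (3 - 1*4) = √336 - (3 - 4) = 4*√21 - 1*(-1) = 4*√21 + 1 = 1 + 4*√21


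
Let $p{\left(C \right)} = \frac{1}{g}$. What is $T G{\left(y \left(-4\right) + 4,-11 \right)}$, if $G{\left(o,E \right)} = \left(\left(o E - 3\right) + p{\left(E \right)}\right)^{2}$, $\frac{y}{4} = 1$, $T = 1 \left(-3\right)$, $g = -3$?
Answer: $- \frac{148996}{3} \approx -49665.0$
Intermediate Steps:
$T = -3$
$y = 4$ ($y = 4 \cdot 1 = 4$)
$p{\left(C \right)} = - \frac{1}{3}$ ($p{\left(C \right)} = \frac{1}{-3} = - \frac{1}{3}$)
$G{\left(o,E \right)} = \left(- \frac{10}{3} + E o\right)^{2}$ ($G{\left(o,E \right)} = \left(\left(o E - 3\right) - \frac{1}{3}\right)^{2} = \left(\left(E o - 3\right) - \frac{1}{3}\right)^{2} = \left(\left(-3 + E o\right) - \frac{1}{3}\right)^{2} = \left(- \frac{10}{3} + E o\right)^{2}$)
$T G{\left(y \left(-4\right) + 4,-11 \right)} = - 3 \frac{\left(-10 + 3 \left(-11\right) \left(4 \left(-4\right) + 4\right)\right)^{2}}{9} = - 3 \frac{\left(-10 + 3 \left(-11\right) \left(-16 + 4\right)\right)^{2}}{9} = - 3 \frac{\left(-10 + 3 \left(-11\right) \left(-12\right)\right)^{2}}{9} = - 3 \frac{\left(-10 + 396\right)^{2}}{9} = - 3 \frac{386^{2}}{9} = - 3 \cdot \frac{1}{9} \cdot 148996 = \left(-3\right) \frac{148996}{9} = - \frac{148996}{3}$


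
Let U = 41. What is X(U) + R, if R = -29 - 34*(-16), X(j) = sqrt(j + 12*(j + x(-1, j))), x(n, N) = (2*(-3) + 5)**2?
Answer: 515 + sqrt(545) ≈ 538.35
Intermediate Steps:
x(n, N) = 1 (x(n, N) = (-6 + 5)**2 = (-1)**2 = 1)
X(j) = sqrt(12 + 13*j) (X(j) = sqrt(j + 12*(j + 1)) = sqrt(j + 12*(1 + j)) = sqrt(j + (12 + 12*j)) = sqrt(12 + 13*j))
R = 515 (R = -29 + 544 = 515)
X(U) + R = sqrt(12 + 13*41) + 515 = sqrt(12 + 533) + 515 = sqrt(545) + 515 = 515 + sqrt(545)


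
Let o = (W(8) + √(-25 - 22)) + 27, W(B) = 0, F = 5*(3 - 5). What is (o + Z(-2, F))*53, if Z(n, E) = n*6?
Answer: 795 + 53*I*√47 ≈ 795.0 + 363.35*I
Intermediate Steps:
F = -10 (F = 5*(-2) = -10)
Z(n, E) = 6*n
o = 27 + I*√47 (o = (0 + √(-25 - 22)) + 27 = (0 + √(-47)) + 27 = (0 + I*√47) + 27 = I*√47 + 27 = 27 + I*√47 ≈ 27.0 + 6.8557*I)
(o + Z(-2, F))*53 = ((27 + I*√47) + 6*(-2))*53 = ((27 + I*√47) - 12)*53 = (15 + I*√47)*53 = 795 + 53*I*√47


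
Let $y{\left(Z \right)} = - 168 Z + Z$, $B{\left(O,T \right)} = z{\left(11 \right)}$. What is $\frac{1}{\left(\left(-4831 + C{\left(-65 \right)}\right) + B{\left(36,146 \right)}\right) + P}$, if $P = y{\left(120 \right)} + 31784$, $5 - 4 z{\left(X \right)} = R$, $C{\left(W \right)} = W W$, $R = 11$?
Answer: $\frac{2}{22273} \approx 8.9795 \cdot 10^{-5}$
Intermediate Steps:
$C{\left(W \right)} = W^{2}$
$z{\left(X \right)} = - \frac{3}{2}$ ($z{\left(X \right)} = \frac{5}{4} - \frac{11}{4} = - \frac{3}{2}$)
$B{\left(O,T \right)} = - \frac{3}{2}$
$y{\left(Z \right)} = - 167 Z$
$P = 11744$ ($P = \left(-167\right) 120 + 31784 = -20040 + 31784 = 11744$)
$\frac{1}{\left(\left(-4831 + C{\left(-65 \right)}\right) + B{\left(36,146 \right)}\right) + P} = \frac{1}{\left(\left(-4831 + \left(-65\right)^{2}\right) - \frac{3}{2}\right) + 11744} = \frac{1}{\left(\left(-4831 + 4225\right) - \frac{3}{2}\right) + 11744} = \frac{1}{\left(-606 - \frac{3}{2}\right) + 11744} = \frac{1}{- \frac{1215}{2} + 11744} = \frac{1}{\frac{22273}{2}} = \frac{2}{22273}$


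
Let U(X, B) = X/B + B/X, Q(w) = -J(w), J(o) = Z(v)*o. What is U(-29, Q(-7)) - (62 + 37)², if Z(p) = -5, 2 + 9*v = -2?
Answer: -9945949/1015 ≈ -9799.0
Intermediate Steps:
v = -4/9 (v = -2/9 + (⅑)*(-2) = -2/9 - 2/9 = -4/9 ≈ -0.44444)
J(o) = -5*o
Q(w) = 5*w (Q(w) = -(-5)*w = 5*w)
U(X, B) = B/X + X/B
U(-29, Q(-7)) - (62 + 37)² = ((5*(-7))/(-29) - 29/(5*(-7))) - (62 + 37)² = (-35*(-1/29) - 29/(-35)) - 1*99² = (35/29 - 29*(-1/35)) - 1*9801 = (35/29 + 29/35) - 9801 = 2066/1015 - 9801 = -9945949/1015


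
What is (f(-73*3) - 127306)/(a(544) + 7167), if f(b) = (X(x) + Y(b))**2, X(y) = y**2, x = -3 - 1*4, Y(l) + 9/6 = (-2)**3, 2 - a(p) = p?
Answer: -502983/26500 ≈ -18.980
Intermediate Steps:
a(p) = 2 - p
Y(l) = -19/2 (Y(l) = -3/2 + (-2)**3 = -3/2 - 8 = -19/2)
x = -7 (x = -3 - 4 = -7)
f(b) = 6241/4 (f(b) = ((-7)**2 - 19/2)**2 = (49 - 19/2)**2 = (79/2)**2 = 6241/4)
(f(-73*3) - 127306)/(a(544) + 7167) = (6241/4 - 127306)/((2 - 1*544) + 7167) = -502983/(4*((2 - 544) + 7167)) = -502983/(4*(-542 + 7167)) = -502983/4/6625 = -502983/4*1/6625 = -502983/26500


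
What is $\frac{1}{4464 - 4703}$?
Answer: $- \frac{1}{239} \approx -0.0041841$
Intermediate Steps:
$\frac{1}{4464 - 4703} = \frac{1}{-239} = - \frac{1}{239}$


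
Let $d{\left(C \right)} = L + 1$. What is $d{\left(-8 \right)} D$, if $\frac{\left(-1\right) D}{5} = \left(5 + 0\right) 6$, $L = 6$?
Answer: $-1050$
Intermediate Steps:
$d{\left(C \right)} = 7$ ($d{\left(C \right)} = 6 + 1 = 7$)
$D = -150$ ($D = - 5 \left(5 + 0\right) 6 = - 5 \cdot 5 \cdot 6 = \left(-5\right) 30 = -150$)
$d{\left(-8 \right)} D = 7 \left(-150\right) = -1050$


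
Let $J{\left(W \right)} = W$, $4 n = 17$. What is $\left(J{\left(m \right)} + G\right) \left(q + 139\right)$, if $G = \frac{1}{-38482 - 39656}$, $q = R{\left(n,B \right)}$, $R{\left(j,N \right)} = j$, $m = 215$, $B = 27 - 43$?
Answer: $\frac{3208736779}{104184} \approx 30799.0$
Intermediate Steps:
$n = \frac{17}{4}$ ($n = \frac{1}{4} \cdot 17 = \frac{17}{4} \approx 4.25$)
$B = -16$ ($B = 27 - 43 = -16$)
$q = \frac{17}{4} \approx 4.25$
$G = - \frac{1}{78138}$ ($G = \frac{1}{-78138} = - \frac{1}{78138} \approx -1.2798 \cdot 10^{-5}$)
$\left(J{\left(m \right)} + G\right) \left(q + 139\right) = \left(215 - \frac{1}{78138}\right) \left(\frac{17}{4} + 139\right) = \frac{16799669}{78138} \cdot \frac{573}{4} = \frac{3208736779}{104184}$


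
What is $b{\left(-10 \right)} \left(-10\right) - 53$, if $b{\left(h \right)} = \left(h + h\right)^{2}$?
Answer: $-4053$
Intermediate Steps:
$b{\left(h \right)} = 4 h^{2}$ ($b{\left(h \right)} = \left(2 h\right)^{2} = 4 h^{2}$)
$b{\left(-10 \right)} \left(-10\right) - 53 = 4 \left(-10\right)^{2} \left(-10\right) - 53 = 4 \cdot 100 \left(-10\right) - 53 = 400 \left(-10\right) - 53 = -4000 - 53 = -4053$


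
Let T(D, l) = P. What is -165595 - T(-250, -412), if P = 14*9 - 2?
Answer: -165719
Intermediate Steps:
P = 124 (P = 126 - 2 = 124)
T(D, l) = 124
-165595 - T(-250, -412) = -165595 - 1*124 = -165595 - 124 = -165719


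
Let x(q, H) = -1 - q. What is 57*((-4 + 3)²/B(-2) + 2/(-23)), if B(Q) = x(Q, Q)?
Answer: 1197/23 ≈ 52.043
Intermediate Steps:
B(Q) = -1 - Q
57*((-4 + 3)²/B(-2) + 2/(-23)) = 57*((-4 + 3)²/(-1 - 1*(-2)) + 2/(-23)) = 57*((-1)²/(-1 + 2) + 2*(-1/23)) = 57*(1/1 - 2/23) = 57*(1*1 - 2/23) = 57*(1 - 2/23) = 57*(21/23) = 1197/23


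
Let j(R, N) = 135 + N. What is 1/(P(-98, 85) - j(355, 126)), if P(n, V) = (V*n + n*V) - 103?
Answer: -1/17024 ≈ -5.8741e-5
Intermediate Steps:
P(n, V) = -103 + 2*V*n (P(n, V) = (V*n + V*n) - 103 = 2*V*n - 103 = -103 + 2*V*n)
1/(P(-98, 85) - j(355, 126)) = 1/((-103 + 2*85*(-98)) - (135 + 126)) = 1/((-103 - 16660) - 1*261) = 1/(-16763 - 261) = 1/(-17024) = -1/17024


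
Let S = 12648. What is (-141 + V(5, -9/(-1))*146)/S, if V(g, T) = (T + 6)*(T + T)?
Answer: 13093/4216 ≈ 3.1055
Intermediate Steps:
V(g, T) = 2*T*(6 + T) (V(g, T) = (6 + T)*(2*T) = 2*T*(6 + T))
(-141 + V(5, -9/(-1))*146)/S = (-141 + (2*(-9/(-1))*(6 - 9/(-1)))*146)/12648 = (-141 + (2*(-9*(-1))*(6 - 9*(-1)))*146)*(1/12648) = (-141 + (2*9*(6 + 9))*146)*(1/12648) = (-141 + (2*9*15)*146)*(1/12648) = (-141 + 270*146)*(1/12648) = (-141 + 39420)*(1/12648) = 39279*(1/12648) = 13093/4216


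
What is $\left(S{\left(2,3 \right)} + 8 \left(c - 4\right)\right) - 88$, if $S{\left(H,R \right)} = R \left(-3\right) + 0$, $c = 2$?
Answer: $-113$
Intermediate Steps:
$S{\left(H,R \right)} = - 3 R$ ($S{\left(H,R \right)} = - 3 R + 0 = - 3 R$)
$\left(S{\left(2,3 \right)} + 8 \left(c - 4\right)\right) - 88 = \left(\left(-3\right) 3 + 8 \left(2 - 4\right)\right) - 88 = \left(-9 + 8 \left(-2\right)\right) - 88 = \left(-9 - 16\right) - 88 = -25 - 88 = -113$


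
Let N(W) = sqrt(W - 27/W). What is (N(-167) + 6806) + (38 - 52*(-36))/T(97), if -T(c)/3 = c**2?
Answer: 192111052/28227 + I*sqrt(4652954)/167 ≈ 6805.9 + 12.917*I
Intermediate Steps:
T(c) = -3*c**2
(N(-167) + 6806) + (38 - 52*(-36))/T(97) = (sqrt(-167 - 27/(-167)) + 6806) + (38 - 52*(-36))/((-3*97**2)) = (sqrt(-167 - 27*(-1/167)) + 6806) + (38 + 1872)/((-3*9409)) = (sqrt(-167 + 27/167) + 6806) + 1910/(-28227) = (sqrt(-27862/167) + 6806) + 1910*(-1/28227) = (I*sqrt(4652954)/167 + 6806) - 1910/28227 = (6806 + I*sqrt(4652954)/167) - 1910/28227 = 192111052/28227 + I*sqrt(4652954)/167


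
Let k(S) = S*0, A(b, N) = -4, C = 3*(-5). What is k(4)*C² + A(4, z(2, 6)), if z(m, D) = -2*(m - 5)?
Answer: -4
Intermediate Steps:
C = -15
z(m, D) = 10 - 2*m (z(m, D) = -2*(-5 + m) = 10 - 2*m)
k(S) = 0
k(4)*C² + A(4, z(2, 6)) = 0*(-15)² - 4 = 0*225 - 4 = 0 - 4 = -4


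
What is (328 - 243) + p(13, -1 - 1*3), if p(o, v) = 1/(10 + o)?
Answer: 1956/23 ≈ 85.043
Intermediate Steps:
(328 - 243) + p(13, -1 - 1*3) = (328 - 243) + 1/(10 + 13) = 85 + 1/23 = 1956/23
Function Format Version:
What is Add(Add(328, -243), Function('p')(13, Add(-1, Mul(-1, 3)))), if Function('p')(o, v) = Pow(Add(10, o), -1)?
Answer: Rational(1956, 23) ≈ 85.043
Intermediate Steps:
Add(Add(328, -243), Function('p')(13, Add(-1, Mul(-1, 3)))) = Add(Add(328, -243), Pow(Add(10, 13), -1)) = Add(85, Pow(23, -1)) = Add(85, Rational(1, 23)) = Rational(1956, 23)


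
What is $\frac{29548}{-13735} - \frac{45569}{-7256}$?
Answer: $\frac{411489927}{99661160} \approx 4.1289$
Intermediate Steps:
$\frac{29548}{-13735} - \frac{45569}{-7256} = 29548 \left(- \frac{1}{13735}\right) - - \frac{45569}{7256} = - \frac{29548}{13735} + \frac{45569}{7256} = \frac{411489927}{99661160}$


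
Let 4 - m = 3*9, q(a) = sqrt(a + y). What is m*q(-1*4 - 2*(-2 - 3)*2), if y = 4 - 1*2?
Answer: -69*sqrt(2) ≈ -97.581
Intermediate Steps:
y = 2 (y = 4 - 2 = 2)
q(a) = sqrt(2 + a) (q(a) = sqrt(a + 2) = sqrt(2 + a))
m = -23 (m = 4 - 3*9 = 4 - 1*27 = 4 - 27 = -23)
m*q(-1*4 - 2*(-2 - 3)*2) = -23*sqrt(2 + (-1*4 - 2*(-2 - 3)*2)) = -23*sqrt(2 + (-4 - 2*(-5)*2)) = -23*sqrt(2 + (-4 + 10*2)) = -23*sqrt(2 + (-4 + 20)) = -23*sqrt(2 + 16) = -69*sqrt(2)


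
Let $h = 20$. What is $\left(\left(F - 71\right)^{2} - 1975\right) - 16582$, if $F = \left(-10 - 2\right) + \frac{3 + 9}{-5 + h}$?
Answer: $- \frac{295004}{25} \approx -11800.0$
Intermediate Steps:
$F = - \frac{56}{5}$ ($F = \left(-10 - 2\right) + \frac{3 + 9}{-5 + 20} = \left(-10 - 2\right) + \frac{12}{15} = -12 + 12 \cdot \frac{1}{15} = -12 + \frac{4}{5} = - \frac{56}{5} \approx -11.2$)
$\left(\left(F - 71\right)^{2} - 1975\right) - 16582 = \left(\left(- \frac{56}{5} - 71\right)^{2} - 1975\right) - 16582 = \left(\left(- \frac{411}{5}\right)^{2} - 1975\right) - 16582 = \left(\frac{168921}{25} - 1975\right) - 16582 = \frac{119546}{25} - 16582 = - \frac{295004}{25}$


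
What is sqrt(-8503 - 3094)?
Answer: I*sqrt(11597) ≈ 107.69*I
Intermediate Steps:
sqrt(-8503 - 3094) = sqrt(-11597) = I*sqrt(11597)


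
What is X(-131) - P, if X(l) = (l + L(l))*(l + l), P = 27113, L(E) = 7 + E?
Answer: 39697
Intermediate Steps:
X(l) = 2*l*(7 + 2*l) (X(l) = (l + (7 + l))*(l + l) = (7 + 2*l)*(2*l) = 2*l*(7 + 2*l))
X(-131) - P = 2*(-131)*(7 + 2*(-131)) - 1*27113 = 2*(-131)*(7 - 262) - 27113 = 2*(-131)*(-255) - 27113 = 66810 - 27113 = 39697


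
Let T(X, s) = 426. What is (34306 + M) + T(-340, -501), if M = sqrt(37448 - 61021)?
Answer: 34732 + I*sqrt(23573) ≈ 34732.0 + 153.53*I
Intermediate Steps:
M = I*sqrt(23573) (M = sqrt(-23573) = I*sqrt(23573) ≈ 153.53*I)
(34306 + M) + T(-340, -501) = (34306 + I*sqrt(23573)) + 426 = 34732 + I*sqrt(23573)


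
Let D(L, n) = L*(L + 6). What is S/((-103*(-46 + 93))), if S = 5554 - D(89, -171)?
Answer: 2901/4841 ≈ 0.59926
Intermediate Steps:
D(L, n) = L*(6 + L)
S = -2901 (S = 5554 - 89*(6 + 89) = 5554 - 89*95 = 5554 - 1*8455 = 5554 - 8455 = -2901)
S/((-103*(-46 + 93))) = -2901*(-1/(103*(-46 + 93))) = -2901/((-103*47)) = -2901/(-4841) = -2901*(-1/4841) = 2901/4841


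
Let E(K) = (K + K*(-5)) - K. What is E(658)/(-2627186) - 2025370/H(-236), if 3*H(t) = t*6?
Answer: 1330256315425/310007948 ≈ 4291.0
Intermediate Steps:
H(t) = 2*t (H(t) = (t*6)/3 = (6*t)/3 = 2*t)
E(K) = -5*K (E(K) = (K - 5*K) - K = -4*K - K = -5*K)
E(658)/(-2627186) - 2025370/H(-236) = -5*658/(-2627186) - 2025370/(2*(-236)) = -3290*(-1/2627186) - 2025370/(-472) = 1645/1313593 - 2025370*(-1/472) = 1645/1313593 + 1012685/236 = 1330256315425/310007948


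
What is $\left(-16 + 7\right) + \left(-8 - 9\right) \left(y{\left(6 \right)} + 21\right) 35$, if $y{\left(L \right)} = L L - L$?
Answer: $-30354$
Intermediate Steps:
$y{\left(L \right)} = L^{2} - L$
$\left(-16 + 7\right) + \left(-8 - 9\right) \left(y{\left(6 \right)} + 21\right) 35 = \left(-16 + 7\right) + \left(-8 - 9\right) \left(6 \left(-1 + 6\right) + 21\right) 35 = -9 + - 17 \left(6 \cdot 5 + 21\right) 35 = -9 + - 17 \left(30 + 21\right) 35 = -9 + \left(-17\right) 51 \cdot 35 = -9 - 30345 = -30354$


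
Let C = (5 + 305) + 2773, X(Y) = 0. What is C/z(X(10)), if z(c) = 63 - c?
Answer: 3083/63 ≈ 48.937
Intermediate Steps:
C = 3083 (C = 310 + 2773 = 3083)
C/z(X(10)) = 3083/(63 - 1*0) = 3083/(63 + 0) = 3083/63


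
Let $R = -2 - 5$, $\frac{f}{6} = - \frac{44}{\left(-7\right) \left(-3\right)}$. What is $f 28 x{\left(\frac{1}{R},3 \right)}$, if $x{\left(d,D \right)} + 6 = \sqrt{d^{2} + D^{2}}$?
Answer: $2112 - \frac{352 \sqrt{442}}{7} \approx 1054.8$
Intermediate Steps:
$f = - \frac{88}{7}$ ($f = 6 \left(- \frac{44}{\left(-7\right) \left(-3\right)}\right) = 6 \left(- \frac{44}{21}\right) = - \frac{88}{7} \approx -12.571$)
$R = -7$ ($R = -2 - 5 = -7$)
$x{\left(d,D \right)} = -6 + \sqrt{D^{2} + d^{2}}$ ($x{\left(d,D \right)} = -6 + \sqrt{d^{2} + D^{2}} = -6 + \sqrt{D^{2} + d^{2}}$)
$f 28 x{\left(\frac{1}{R},3 \right)} = \left(- \frac{88}{7}\right) 28 \left(-6 + \sqrt{3^{2} + \left(\frac{1}{-7}\right)^{2}}\right) = - 352 \left(-6 + \sqrt{9 + \left(- \frac{1}{7}\right)^{2}}\right) = - 352 \left(-6 + \sqrt{9 + \frac{1}{49}}\right) = - 352 \left(-6 + \sqrt{\frac{442}{49}}\right) = - 352 \left(-6 + \frac{\sqrt{442}}{7}\right) = 2112 - \frac{352 \sqrt{442}}{7}$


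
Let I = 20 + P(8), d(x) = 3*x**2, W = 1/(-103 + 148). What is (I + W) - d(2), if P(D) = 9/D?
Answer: 3293/360 ≈ 9.1472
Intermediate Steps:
W = 1/45 ≈ 0.022222
I = 169/8 (I = 20 + 9/8 = 169/8 ≈ 21.125)
(I + W) - d(2) = (169/8 + 1/45) - 3*2**2 = 7613/360 - 3*4 = 7613/360 - 1*12 = 7613/360 - 12 = 3293/360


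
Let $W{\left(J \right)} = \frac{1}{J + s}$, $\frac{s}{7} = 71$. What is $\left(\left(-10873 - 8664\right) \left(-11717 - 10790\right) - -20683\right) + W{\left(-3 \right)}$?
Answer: $\frac{217231531349}{494} \approx 4.3974 \cdot 10^{8}$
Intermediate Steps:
$s = 497$ ($s = 7 \cdot 71 = 497$)
$W{\left(J \right)} = \frac{1}{497 + J}$ ($W{\left(J \right)} = \frac{1}{J + 497} = \frac{1}{497 + J}$)
$\left(\left(-10873 - 8664\right) \left(-11717 - 10790\right) - -20683\right) + W{\left(-3 \right)} = \left(\left(-10873 - 8664\right) \left(-11717 - 10790\right) - -20683\right) + \frac{1}{497 - 3} = \left(\left(-19537\right) \left(-22507\right) + 20683\right) + \frac{1}{494} = \left(439719259 + 20683\right) + \frac{1}{494} = 439739942 + \frac{1}{494} = \frac{217231531349}{494}$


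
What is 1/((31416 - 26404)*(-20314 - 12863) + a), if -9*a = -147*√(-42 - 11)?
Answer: -213792588/35550099420703091 - 3*I*√53/5078585631529013 ≈ -6.0138e-9 - 4.3005e-15*I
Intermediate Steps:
a = 49*I*√53/3 (a = -(-49)*√(-42 - 11)/3 = -(-49)*√(-53)/3 = -(-49)*I*√53/3 = 49*I*√53/3 ≈ 118.91*I)
1/((31416 - 26404)*(-20314 - 12863) + a) = 1/((31416 - 26404)*(-20314 - 12863) + 49*I*√53/3) = 1/(5012*(-33177) + 49*I*√53/3) = 1/(-166283124 + 49*I*√53/3)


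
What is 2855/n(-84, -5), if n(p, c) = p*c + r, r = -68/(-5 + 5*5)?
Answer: 14275/2083 ≈ 6.8531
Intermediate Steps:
r = -17/5 (r = -68/(-5 + 25) = -68/20 = -68*1/20 = -17/5 ≈ -3.4000)
n(p, c) = -17/5 + c*p (n(p, c) = p*c - 17/5 = c*p - 17/5 = -17/5 + c*p)
2855/n(-84, -5) = 2855/(-17/5 - 5*(-84)) = 2855/(-17/5 + 420) = 2855/(2083/5) = 2855*(5/2083) = 14275/2083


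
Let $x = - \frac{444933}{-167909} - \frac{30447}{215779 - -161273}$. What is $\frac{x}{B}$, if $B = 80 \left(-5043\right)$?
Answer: $- \frac{18072283577}{2837995285186880} \approx -6.368 \cdot 10^{-6}$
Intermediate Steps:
$x = \frac{54216850731}{21103474756}$ ($x = \left(-444933\right) \left(- \frac{1}{167909}\right) - \frac{30447}{215779 + 161273} = \frac{444933}{167909} - \frac{30447}{377052} = \frac{444933}{167909} - \frac{10149}{125684} = \frac{54216850731}{21103474756} \approx 2.5691$)
$B = -403440$
$\frac{x}{B} = \frac{54216850731}{21103474756 \left(-403440\right)} = \frac{54216850731}{21103474756} \left(- \frac{1}{403440}\right) = - \frac{18072283577}{2837995285186880}$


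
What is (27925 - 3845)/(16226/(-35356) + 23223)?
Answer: 425686240/410528081 ≈ 1.0369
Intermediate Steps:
(27925 - 3845)/(16226/(-35356) + 23223) = 24080/(16226*(-1/35356) + 23223) = 24080/(-8113/17678 + 23223) = 24080/(410528081/17678) = 24080*(17678/410528081) = 425686240/410528081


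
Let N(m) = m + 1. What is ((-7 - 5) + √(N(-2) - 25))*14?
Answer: -168 + 14*I*√26 ≈ -168.0 + 71.386*I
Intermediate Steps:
N(m) = 1 + m
((-7 - 5) + √(N(-2) - 25))*14 = ((-7 - 5) + √((1 - 2) - 25))*14 = (-12 + √(-1 - 25))*14 = (-12 + √(-26))*14 = (-12 + I*√26)*14 = -168 + 14*I*√26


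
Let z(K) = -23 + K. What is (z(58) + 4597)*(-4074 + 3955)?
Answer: -551208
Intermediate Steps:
(z(58) + 4597)*(-4074 + 3955) = ((-23 + 58) + 4597)*(-4074 + 3955) = (35 + 4597)*(-119) = 4632*(-119) = -551208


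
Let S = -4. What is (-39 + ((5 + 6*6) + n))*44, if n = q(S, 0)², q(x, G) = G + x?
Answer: 792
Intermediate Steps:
n = 16 (n = (0 - 4)² = (-4)² = 16)
(-39 + ((5 + 6*6) + n))*44 = (-39 + ((5 + 6*6) + 16))*44 = (-39 + ((5 + 36) + 16))*44 = (-39 + (41 + 16))*44 = (-39 + 57)*44 = 18*44 = 792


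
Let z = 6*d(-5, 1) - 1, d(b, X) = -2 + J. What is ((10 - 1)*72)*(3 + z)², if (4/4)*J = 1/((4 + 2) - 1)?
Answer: 1254528/25 ≈ 50181.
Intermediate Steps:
J = ⅕ (J = 1/((4 + 2) - 1) = 1/(6 - 1) = 1/5 = ⅕ ≈ 0.20000)
d(b, X) = -9/5 (d(b, X) = -2 + ⅕ = -9/5)
z = -59/5 (z = 6*(-9/5) - 1 = -54/5 - 1 = -59/5 ≈ -11.800)
((10 - 1)*72)*(3 + z)² = ((10 - 1)*72)*(3 - 59/5)² = (9*72)*(-44/5)² = 648*(1936/25) = 1254528/25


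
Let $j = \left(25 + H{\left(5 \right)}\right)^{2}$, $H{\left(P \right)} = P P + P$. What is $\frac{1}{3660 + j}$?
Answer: $\frac{1}{6685} \approx 0.00014959$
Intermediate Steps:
$H{\left(P \right)} = P + P^{2}$ ($H{\left(P \right)} = P^{2} + P = P + P^{2}$)
$j = 3025$ ($j = \left(25 + 5 \left(1 + 5\right)\right)^{2} = \left(25 + 5 \cdot 6\right)^{2} = \left(25 + 30\right)^{2} = 55^{2} = 3025$)
$\frac{1}{3660 + j} = \frac{1}{3660 + 3025} = \frac{1}{6685}$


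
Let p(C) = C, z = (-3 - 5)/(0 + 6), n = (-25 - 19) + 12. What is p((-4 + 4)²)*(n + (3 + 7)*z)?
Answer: 0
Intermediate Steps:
n = -32 (n = -44 + 12 = -32)
z = -4/3 (z = -8/6 = -8*⅙ = -4/3 ≈ -1.3333)
p((-4 + 4)²)*(n + (3 + 7)*z) = (-4 + 4)²*(-32 + (3 + 7)*(-4/3)) = 0²*(-32 + 10*(-4/3)) = 0*(-32 - 40/3) = 0*(-136/3) = 0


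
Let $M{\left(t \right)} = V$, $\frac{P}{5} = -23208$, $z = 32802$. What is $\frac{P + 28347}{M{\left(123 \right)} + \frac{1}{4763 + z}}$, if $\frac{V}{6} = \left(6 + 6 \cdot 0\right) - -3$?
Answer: $- \frac{3294187545}{2028511} \approx -1623.9$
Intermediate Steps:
$P = -116040$ ($P = 5 \left(-23208\right) = -116040$)
$V = 54$ ($V = 6 \left(\left(6 + 6 \cdot 0\right) - -3\right) = 6 \left(\left(6 + 0\right) + 3\right) = 6 \left(6 + 3\right) = 6 \cdot 9 = 54$)
$M{\left(t \right)} = 54$
$\frac{P + 28347}{M{\left(123 \right)} + \frac{1}{4763 + z}} = \frac{-116040 + 28347}{54 + \frac{1}{4763 + 32802}} = - \frac{87693}{54 + \frac{1}{37565}} = - \frac{87693}{\frac{2028511}{37565}} = \left(-87693\right) \frac{37565}{2028511} = - \frac{3294187545}{2028511}$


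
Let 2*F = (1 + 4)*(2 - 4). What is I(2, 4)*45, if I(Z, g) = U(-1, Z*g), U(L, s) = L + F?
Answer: -270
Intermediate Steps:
F = -5 (F = ((1 + 4)*(2 - 4))/2 = (5*(-2))/2 = (½)*(-10) = -5)
U(L, s) = -5 + L (U(L, s) = L - 5 = -5 + L)
I(Z, g) = -6 (I(Z, g) = -5 - 1 = -6)
I(2, 4)*45 = -6*45 = -270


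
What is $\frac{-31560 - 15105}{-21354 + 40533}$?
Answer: $- \frac{5185}{2131} \approx -2.4331$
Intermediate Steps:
$\frac{-31560 - 15105}{-21354 + 40533} = - \frac{46665}{19179} = \left(-46665\right) \frac{1}{19179} = - \frac{5185}{2131}$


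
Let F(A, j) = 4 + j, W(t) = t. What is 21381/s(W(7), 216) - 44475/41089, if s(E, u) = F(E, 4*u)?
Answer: 839919609/35665252 ≈ 23.550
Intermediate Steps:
s(E, u) = 4 + 4*u
21381/s(W(7), 216) - 44475/41089 = 21381/(4 + 4*216) - 44475/41089 = 21381/(4 + 864) - 44475*1/41089 = 21381/868 - 44475/41089 = 839919609/35665252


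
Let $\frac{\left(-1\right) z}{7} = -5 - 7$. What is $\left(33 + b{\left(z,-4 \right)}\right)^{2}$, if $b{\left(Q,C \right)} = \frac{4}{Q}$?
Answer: $\frac{481636}{441} \approx 1092.1$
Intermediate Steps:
$z = 84$ ($z = - 7 \left(-5 - 7\right) = \left(-7\right) \left(-12\right) = 84$)
$\left(33 + b{\left(z,-4 \right)}\right)^{2} = \left(33 + \frac{4}{84}\right)^{2} = \left(33 + 4 \cdot \frac{1}{84}\right)^{2} = \left(33 + \frac{1}{21}\right)^{2} = \left(\frac{694}{21}\right)^{2} = \frac{481636}{441}$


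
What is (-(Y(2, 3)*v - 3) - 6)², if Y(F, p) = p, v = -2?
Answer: 9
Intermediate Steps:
(-(Y(2, 3)*v - 3) - 6)² = (-(3*(-2) - 3) - 6)² = (-(-6 - 3) - 6)² = (-1*(-9) - 6)² = (9 - 6)² = 3² = 9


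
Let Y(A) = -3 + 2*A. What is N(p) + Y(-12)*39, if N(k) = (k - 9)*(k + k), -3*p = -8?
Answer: -9781/9 ≈ -1086.8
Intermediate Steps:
p = 8/3 (p = -⅓*(-8) = 8/3 ≈ 2.6667)
N(k) = 2*k*(-9 + k) (N(k) = (-9 + k)*(2*k) = 2*k*(-9 + k))
N(p) + Y(-12)*39 = 2*(8/3)*(-9 + 8/3) + (-3 + 2*(-12))*39 = 2*(8/3)*(-19/3) + (-3 - 24)*39 = -304/9 - 27*39 = -304/9 - 1053 = -9781/9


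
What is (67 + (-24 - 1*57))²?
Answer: 196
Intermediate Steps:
(67 + (-24 - 1*57))² = (67 + (-24 - 57))² = (67 - 81)² = (-14)² = 196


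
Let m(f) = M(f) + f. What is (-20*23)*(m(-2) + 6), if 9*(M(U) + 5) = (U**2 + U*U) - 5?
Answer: 920/3 ≈ 306.67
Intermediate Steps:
M(U) = -50/9 + 2*U**2/9 (M(U) = -5 + ((U**2 + U*U) - 5)/9 = -5 + ((U**2 + U**2) - 5)/9 = -5 + (2*U**2 - 5)/9 = -5 + (-5 + 2*U**2)/9 = -5 + (-5/9 + 2*U**2/9) = -50/9 + 2*U**2/9)
m(f) = -50/9 + f + 2*f**2/9 (m(f) = (-50/9 + 2*f**2/9) + f = -50/9 + f + 2*f**2/9)
(-20*23)*(m(-2) + 6) = (-20*23)*((-50/9 - 2 + (2/9)*(-2)**2) + 6) = -460*((-50/9 - 2 + (2/9)*4) + 6) = -460*((-50/9 - 2 + 8/9) + 6) = -460*(-20/3 + 6) = -460*(-2/3) = 920/3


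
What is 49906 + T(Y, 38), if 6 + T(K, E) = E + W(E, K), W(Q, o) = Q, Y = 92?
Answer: 49976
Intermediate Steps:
T(K, E) = -6 + 2*E (T(K, E) = -6 + (E + E) = -6 + 2*E)
49906 + T(Y, 38) = 49906 + (-6 + 2*38) = 49906 + (-6 + 76) = 49906 + 70 = 49976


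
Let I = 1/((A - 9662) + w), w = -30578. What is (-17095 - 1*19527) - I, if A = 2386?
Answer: -1386289187/37854 ≈ -36622.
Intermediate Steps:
I = -1/37854 (I = 1/((2386 - 9662) - 30578) = 1/(-7276 - 30578) = 1/(-37854) = -1/37854 ≈ -2.6417e-5)
(-17095 - 1*19527) - I = (-17095 - 1*19527) - 1*(-1/37854) = (-17095 - 19527) + 1/37854 = -36622 + 1/37854 = -1386289187/37854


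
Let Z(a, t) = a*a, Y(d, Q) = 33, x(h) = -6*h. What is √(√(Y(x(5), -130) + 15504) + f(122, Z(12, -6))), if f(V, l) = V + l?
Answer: √(266 + √15537) ≈ 19.765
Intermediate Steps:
Z(a, t) = a²
√(√(Y(x(5), -130) + 15504) + f(122, Z(12, -6))) = √(√(33 + 15504) + (122 + 12²)) = √(√15537 + (122 + 144)) = √(√15537 + 266) = √(266 + √15537)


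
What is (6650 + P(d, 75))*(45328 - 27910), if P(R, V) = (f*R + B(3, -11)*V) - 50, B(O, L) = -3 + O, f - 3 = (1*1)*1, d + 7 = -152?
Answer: 103880952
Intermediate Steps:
d = -159 (d = -7 - 152 = -159)
f = 4 (f = 3 + (1*1)*1 = 3 + 1*1 = 3 + 1 = 4)
P(R, V) = -50 + 4*R (P(R, V) = (4*R + (-3 + 3)*V) - 50 = (4*R + 0*V) - 50 = (4*R + 0) - 50 = 4*R - 50 = -50 + 4*R)
(6650 + P(d, 75))*(45328 - 27910) = (6650 + (-50 + 4*(-159)))*(45328 - 27910) = (6650 + (-50 - 636))*17418 = (6650 - 686)*17418 = 5964*17418 = 103880952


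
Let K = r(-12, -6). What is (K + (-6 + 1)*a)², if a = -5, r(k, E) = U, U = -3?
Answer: 484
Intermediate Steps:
r(k, E) = -3
K = -3
(K + (-6 + 1)*a)² = (-3 + (-6 + 1)*(-5))² = (-3 - 5*(-5))² = (-3 + 25)² = 22² = 484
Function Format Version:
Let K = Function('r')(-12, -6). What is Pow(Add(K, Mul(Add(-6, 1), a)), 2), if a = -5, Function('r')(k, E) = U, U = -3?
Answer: 484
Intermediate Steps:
Function('r')(k, E) = -3
K = -3
Pow(Add(K, Mul(Add(-6, 1), a)), 2) = Pow(Add(-3, Mul(Add(-6, 1), -5)), 2) = Pow(Add(-3, Mul(-5, -5)), 2) = Pow(Add(-3, 25), 2) = Pow(22, 2) = 484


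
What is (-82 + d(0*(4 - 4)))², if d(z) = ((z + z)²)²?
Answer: 6724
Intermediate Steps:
d(z) = 16*z⁴ (d(z) = ((2*z)²)² = (4*z²)² = 16*z⁴)
(-82 + d(0*(4 - 4)))² = (-82 + 16*(0*(4 - 4))⁴)² = (-82 + 16*(0*0)⁴)² = (-82 + 16*0⁴)² = (-82 + 16*0)² = (-82 + 0)² = (-82)² = 6724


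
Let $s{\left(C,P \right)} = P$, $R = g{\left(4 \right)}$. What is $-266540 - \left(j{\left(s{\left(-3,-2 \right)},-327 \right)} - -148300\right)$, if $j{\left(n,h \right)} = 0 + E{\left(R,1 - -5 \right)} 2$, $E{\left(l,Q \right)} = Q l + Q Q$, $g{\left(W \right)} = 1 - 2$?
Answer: $-414900$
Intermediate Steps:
$g{\left(W \right)} = -1$ ($g{\left(W \right)} = 1 - 2 = -1$)
$R = -1$
$E{\left(l,Q \right)} = Q^{2} + Q l$ ($E{\left(l,Q \right)} = Q l + Q^{2} = Q^{2} + Q l$)
$j{\left(n,h \right)} = 60$ ($j{\left(n,h \right)} = 0 + \left(1 - -5\right) \left(\left(1 - -5\right) - 1\right) 2 = 0 + \left(1 + 5\right) \left(\left(1 + 5\right) - 1\right) 2 = 0 + 6 \left(6 - 1\right) 2 = 0 + 6 \cdot 5 \cdot 2 = 0 + 30 \cdot 2 = 0 + 60 = 60$)
$-266540 - \left(j{\left(s{\left(-3,-2 \right)},-327 \right)} - -148300\right) = -266540 - \left(60 - -148300\right) = -266540 - \left(60 + 148300\right) = -266540 - 148360 = -414900$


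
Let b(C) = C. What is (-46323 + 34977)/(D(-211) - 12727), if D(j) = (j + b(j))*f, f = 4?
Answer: 122/155 ≈ 0.78710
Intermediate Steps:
D(j) = 8*j (D(j) = (j + j)*4 = (2*j)*4 = 8*j)
(-46323 + 34977)/(D(-211) - 12727) = (-46323 + 34977)/(8*(-211) - 12727) = -11346/(-1688 - 12727) = -11346/(-14415) = -11346*(-1/14415) = 122/155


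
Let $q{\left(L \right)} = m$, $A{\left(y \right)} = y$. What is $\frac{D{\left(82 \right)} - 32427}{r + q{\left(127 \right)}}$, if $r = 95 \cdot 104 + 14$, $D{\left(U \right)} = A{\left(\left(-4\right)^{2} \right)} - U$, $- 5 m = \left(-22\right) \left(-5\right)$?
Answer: $- \frac{32493}{9872} \approx -3.2914$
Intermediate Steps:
$m = -22$ ($m = - \frac{\left(-22\right) \left(-5\right)}{5} = \left(- \frac{1}{5}\right) 110 = -22$)
$q{\left(L \right)} = -22$
$D{\left(U \right)} = 16 - U$ ($D{\left(U \right)} = \left(-4\right)^{2} - U = 16 - U$)
$r = 9894$ ($r = 9880 + 14 = 9894$)
$\frac{D{\left(82 \right)} - 32427}{r + q{\left(127 \right)}} = \frac{\left(16 - 82\right) - 32427}{9894 - 22} = \frac{\left(16 - 82\right) - 32427}{9872} = \left(-66 - 32427\right) \frac{1}{9872} = \left(-32493\right) \frac{1}{9872} = - \frac{32493}{9872}$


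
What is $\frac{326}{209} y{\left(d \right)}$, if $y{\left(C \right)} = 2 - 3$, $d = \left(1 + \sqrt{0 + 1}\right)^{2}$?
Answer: $- \frac{326}{209} \approx -1.5598$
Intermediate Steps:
$d = 4$ ($d = \left(1 + \sqrt{1}\right)^{2} = \left(1 + 1\right)^{2} = 2^{2} = 4$)
$y{\left(C \right)} = -1$
$\frac{326}{209} y{\left(d \right)} = \frac{326}{209} \left(-1\right) = - \frac{326}{209}$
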